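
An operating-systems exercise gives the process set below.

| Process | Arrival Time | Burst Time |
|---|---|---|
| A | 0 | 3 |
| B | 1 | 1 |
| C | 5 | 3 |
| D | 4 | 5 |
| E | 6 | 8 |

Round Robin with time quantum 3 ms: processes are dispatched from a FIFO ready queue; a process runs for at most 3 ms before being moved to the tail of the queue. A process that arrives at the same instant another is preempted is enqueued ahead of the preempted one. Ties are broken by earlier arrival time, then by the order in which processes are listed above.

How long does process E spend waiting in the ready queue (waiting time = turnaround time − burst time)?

Timeline: | A 0-3 | B 3-4 | D 4-7 | C 7-10 | E 10-13 | D 13-15 | E 15-20 |
Completion: A=3  B=4  C=10  D=15  E=20
Waiting(E) = turnaround − burst = 14 − 8 = 6

6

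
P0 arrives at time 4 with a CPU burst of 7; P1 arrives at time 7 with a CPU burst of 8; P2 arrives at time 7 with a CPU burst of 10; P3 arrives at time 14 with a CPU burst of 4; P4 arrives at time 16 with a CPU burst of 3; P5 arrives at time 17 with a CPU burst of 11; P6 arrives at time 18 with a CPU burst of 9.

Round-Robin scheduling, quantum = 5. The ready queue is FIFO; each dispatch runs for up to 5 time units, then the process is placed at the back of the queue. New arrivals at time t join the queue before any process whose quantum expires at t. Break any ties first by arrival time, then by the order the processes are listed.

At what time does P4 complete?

Schedule: | idle 0-4 | P0 4-9 | P1 9-14 | P2 14-19 | P0 19-21 | P3 21-25 | P1 25-28 | P4 28-31 | P5 31-36 | P6 36-41 | P2 41-46 | P5 46-51 | P6 51-55 | P5 55-56 |
Completion: P0=21  P1=28  P2=46  P3=25  P4=31  P5=56  P6=55
Turnaround (C−A): P0=17  P1=21  P2=39  P3=11  P4=15  P5=39  P6=37

31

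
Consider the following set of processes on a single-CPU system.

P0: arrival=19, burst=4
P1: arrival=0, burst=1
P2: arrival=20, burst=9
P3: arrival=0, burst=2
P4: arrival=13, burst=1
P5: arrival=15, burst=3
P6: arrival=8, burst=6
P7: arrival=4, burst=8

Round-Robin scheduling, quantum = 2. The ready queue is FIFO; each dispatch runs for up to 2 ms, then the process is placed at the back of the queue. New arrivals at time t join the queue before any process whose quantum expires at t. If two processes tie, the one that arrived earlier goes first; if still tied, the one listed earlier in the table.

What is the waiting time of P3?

Gantt: | P1 0-1 | P3 1-3 | idle 3-4 | P7 4-8 | P6 8-10 | P7 10-12 | P6 12-14 | P7 14-16 | P4 16-17 | P6 17-19 | P5 19-21 | P0 21-23 | P2 23-25 | P5 25-26 | P0 26-28 | P2 28-35 |
Completion: P0=28  P1=1  P2=35  P3=3  P4=17  P5=26  P6=19  P7=16
Turnaround (C−A): P0=9  P1=1  P2=15  P3=3  P4=4  P5=11  P6=11  P7=12
Waiting(P3) = turnaround − burst = 3 − 2 = 1

1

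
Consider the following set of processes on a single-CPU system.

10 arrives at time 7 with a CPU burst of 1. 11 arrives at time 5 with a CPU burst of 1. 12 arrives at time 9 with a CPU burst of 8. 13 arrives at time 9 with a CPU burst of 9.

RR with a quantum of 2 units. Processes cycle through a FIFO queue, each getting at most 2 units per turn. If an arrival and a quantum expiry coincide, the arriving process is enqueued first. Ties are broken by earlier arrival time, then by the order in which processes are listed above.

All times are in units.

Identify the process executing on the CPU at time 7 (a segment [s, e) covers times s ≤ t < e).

Schedule: | idle 0-5 | 11 5-6 | idle 6-7 | 10 7-8 | idle 8-9 | 12 9-11 | 13 11-13 | 12 13-15 | 13 15-17 | 12 17-19 | 13 19-21 | 12 21-23 | 13 23-26 |
Completion: 10=8  11=6  12=23  13=26

10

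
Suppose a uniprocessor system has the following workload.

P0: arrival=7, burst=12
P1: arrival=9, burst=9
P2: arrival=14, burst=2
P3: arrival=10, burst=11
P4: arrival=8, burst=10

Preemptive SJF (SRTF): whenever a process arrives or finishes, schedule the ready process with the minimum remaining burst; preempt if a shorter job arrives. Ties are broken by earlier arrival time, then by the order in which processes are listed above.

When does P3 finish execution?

51

Timeline: | idle 0-7 | P0 7-8 | P4 8-14 | P2 14-16 | P4 16-20 | P1 20-29 | P0 29-40 | P3 40-51 |
Completion: P0=40  P1=29  P2=16  P3=51  P4=20
Turnaround (C−A): P0=33  P1=20  P2=2  P3=41  P4=12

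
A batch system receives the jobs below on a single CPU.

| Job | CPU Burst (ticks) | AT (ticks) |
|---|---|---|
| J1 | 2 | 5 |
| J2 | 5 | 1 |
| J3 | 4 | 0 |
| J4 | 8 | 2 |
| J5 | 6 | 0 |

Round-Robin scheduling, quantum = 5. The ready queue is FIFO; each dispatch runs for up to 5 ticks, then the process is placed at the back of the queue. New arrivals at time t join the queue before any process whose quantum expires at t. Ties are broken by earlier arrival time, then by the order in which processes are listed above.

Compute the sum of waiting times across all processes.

53

Schedule: | J3 0-4 | J5 4-9 | J2 9-14 | J4 14-19 | J1 19-21 | J5 21-22 | J4 22-25 |
Completion: J1=21  J2=14  J3=4  J4=25  J5=22
Waiting = turnaround − burst: J1=14, J2=8, J3=0, J4=15, J5=16
Total waiting = 14 + 8 + 0 + 15 + 16 = 53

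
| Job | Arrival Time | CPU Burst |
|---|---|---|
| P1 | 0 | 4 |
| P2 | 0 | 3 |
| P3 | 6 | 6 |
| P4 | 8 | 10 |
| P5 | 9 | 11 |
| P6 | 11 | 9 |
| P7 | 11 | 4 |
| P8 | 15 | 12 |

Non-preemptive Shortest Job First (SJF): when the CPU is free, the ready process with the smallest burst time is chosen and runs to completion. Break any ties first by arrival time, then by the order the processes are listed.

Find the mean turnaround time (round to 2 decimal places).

Gantt: | P2 0-3 | P1 3-7 | P3 7-13 | P7 13-17 | P6 17-26 | P4 26-36 | P5 36-47 | P8 47-59 |
Completion: P1=7  P2=3  P3=13  P4=36  P5=47  P6=26  P7=17  P8=59
Turnaround (C−A): P1=7  P2=3  P3=7  P4=28  P5=38  P6=15  P7=6  P8=44
Turnaround times: P1=7, P2=3, P3=7, P4=28, P5=38, P6=15, P7=6, P8=44
Average turnaround = (7+3+7+28+38+15+6+44) / 8 = 148/8 = 18.50

18.50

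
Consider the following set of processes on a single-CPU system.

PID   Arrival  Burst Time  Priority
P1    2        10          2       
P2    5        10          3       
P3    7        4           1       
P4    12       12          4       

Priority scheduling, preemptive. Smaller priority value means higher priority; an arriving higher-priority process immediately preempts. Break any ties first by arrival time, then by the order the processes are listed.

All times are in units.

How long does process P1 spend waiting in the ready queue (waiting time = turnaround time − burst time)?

Gantt: | idle 0-2 | P1 2-7 | P3 7-11 | P1 11-16 | P2 16-26 | P4 26-38 |
Completion: P1=16  P2=26  P3=11  P4=38
Waiting(P1) = turnaround − burst = 14 − 10 = 4

4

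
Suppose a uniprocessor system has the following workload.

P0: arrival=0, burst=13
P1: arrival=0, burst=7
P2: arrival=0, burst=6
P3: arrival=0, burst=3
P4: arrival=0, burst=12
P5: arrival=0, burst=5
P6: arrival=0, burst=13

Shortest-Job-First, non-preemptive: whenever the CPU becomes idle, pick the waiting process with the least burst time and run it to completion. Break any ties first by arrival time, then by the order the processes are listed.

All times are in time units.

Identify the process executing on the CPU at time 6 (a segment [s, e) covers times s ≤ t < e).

P5

Gantt: | P3 0-3 | P5 3-8 | P2 8-14 | P1 14-21 | P4 21-33 | P0 33-46 | P6 46-59 |
Completion: P0=46  P1=21  P2=14  P3=3  P4=33  P5=8  P6=59
Turnaround (C−A): P0=46  P1=21  P2=14  P3=3  P4=33  P5=8  P6=59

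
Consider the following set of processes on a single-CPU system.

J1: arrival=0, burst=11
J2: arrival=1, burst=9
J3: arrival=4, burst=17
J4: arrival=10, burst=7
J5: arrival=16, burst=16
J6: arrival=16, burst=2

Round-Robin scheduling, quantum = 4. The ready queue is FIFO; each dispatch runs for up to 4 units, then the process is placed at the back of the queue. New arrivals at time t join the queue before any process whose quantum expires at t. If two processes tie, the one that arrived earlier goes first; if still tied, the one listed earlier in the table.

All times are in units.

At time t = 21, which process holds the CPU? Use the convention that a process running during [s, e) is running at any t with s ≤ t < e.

Gantt: | J1 0-4 | J2 4-8 | J3 8-12 | J1 12-16 | J2 16-20 | J4 20-24 | J3 24-28 | J5 28-32 | J6 32-34 | J1 34-37 | J2 37-38 | J4 38-41 | J3 41-45 | J5 45-49 | J3 49-53 | J5 53-57 | J3 57-58 | J5 58-62 |
Completion: J1=37  J2=38  J3=58  J4=41  J5=62  J6=34

J4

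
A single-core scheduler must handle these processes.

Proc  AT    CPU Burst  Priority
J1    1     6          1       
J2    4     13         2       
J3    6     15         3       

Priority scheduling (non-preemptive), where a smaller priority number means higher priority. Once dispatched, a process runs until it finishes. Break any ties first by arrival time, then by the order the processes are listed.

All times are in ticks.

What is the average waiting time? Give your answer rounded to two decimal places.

Timeline: | idle 0-1 | J1 1-7 | J2 7-20 | J3 20-35 |
Completion: J1=7  J2=20  J3=35
Turnaround (C−A): J1=6  J2=16  J3=29
Waiting times: J1=0, J2=3, J3=14
Average waiting = (0+3+14) / 3 = 17/3 = 5.67

5.67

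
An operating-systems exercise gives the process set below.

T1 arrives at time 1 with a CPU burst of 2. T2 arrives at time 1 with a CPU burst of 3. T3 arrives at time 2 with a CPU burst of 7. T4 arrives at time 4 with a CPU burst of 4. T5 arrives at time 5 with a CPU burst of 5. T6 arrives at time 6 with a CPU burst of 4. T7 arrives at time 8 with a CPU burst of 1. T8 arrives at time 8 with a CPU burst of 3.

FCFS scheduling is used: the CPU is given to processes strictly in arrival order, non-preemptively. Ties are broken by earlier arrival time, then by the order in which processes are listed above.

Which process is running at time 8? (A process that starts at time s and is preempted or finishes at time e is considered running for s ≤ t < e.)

T3

Gantt: | idle 0-1 | T1 1-3 | T2 3-6 | T3 6-13 | T4 13-17 | T5 17-22 | T6 22-26 | T7 26-27 | T8 27-30 |
Completion: T1=3  T2=6  T3=13  T4=17  T5=22  T6=26  T7=27  T8=30
Turnaround (C−A): T1=2  T2=5  T3=11  T4=13  T5=17  T6=20  T7=19  T8=22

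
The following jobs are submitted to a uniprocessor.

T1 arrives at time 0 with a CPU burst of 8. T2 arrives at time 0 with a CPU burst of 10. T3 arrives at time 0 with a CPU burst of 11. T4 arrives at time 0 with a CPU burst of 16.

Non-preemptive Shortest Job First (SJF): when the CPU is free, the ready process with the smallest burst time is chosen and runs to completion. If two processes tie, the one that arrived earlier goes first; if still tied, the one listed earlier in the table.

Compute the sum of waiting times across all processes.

55

Gantt: | T1 0-8 | T2 8-18 | T3 18-29 | T4 29-45 |
Completion: T1=8  T2=18  T3=29  T4=45
Turnaround (C−A): T1=8  T2=18  T3=29  T4=45
Waiting = turnaround − burst: T1=0, T2=8, T3=18, T4=29
Total waiting = 0 + 8 + 18 + 29 = 55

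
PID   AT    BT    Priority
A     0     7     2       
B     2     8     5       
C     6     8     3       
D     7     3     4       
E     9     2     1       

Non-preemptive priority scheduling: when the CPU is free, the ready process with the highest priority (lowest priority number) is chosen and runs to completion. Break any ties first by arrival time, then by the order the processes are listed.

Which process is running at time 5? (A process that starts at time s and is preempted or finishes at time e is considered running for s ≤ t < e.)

Gantt: | A 0-7 | C 7-15 | E 15-17 | D 17-20 | B 20-28 |
Completion: A=7  B=28  C=15  D=20  E=17
Turnaround (C−A): A=7  B=26  C=9  D=13  E=8

A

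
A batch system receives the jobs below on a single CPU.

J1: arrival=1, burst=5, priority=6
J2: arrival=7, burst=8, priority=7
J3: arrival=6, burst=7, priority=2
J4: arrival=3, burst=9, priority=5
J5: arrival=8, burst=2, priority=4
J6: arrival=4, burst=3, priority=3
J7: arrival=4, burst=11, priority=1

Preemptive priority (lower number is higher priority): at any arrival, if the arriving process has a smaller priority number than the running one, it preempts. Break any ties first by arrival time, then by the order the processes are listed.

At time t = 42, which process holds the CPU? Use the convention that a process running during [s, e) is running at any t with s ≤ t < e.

Schedule: | idle 0-1 | J1 1-3 | J4 3-4 | J7 4-15 | J3 15-22 | J6 22-25 | J5 25-27 | J4 27-35 | J1 35-38 | J2 38-46 |
Completion: J1=38  J2=46  J3=22  J4=35  J5=27  J6=25  J7=15
Turnaround (C−A): J1=37  J2=39  J3=16  J4=32  J5=19  J6=21  J7=11

J2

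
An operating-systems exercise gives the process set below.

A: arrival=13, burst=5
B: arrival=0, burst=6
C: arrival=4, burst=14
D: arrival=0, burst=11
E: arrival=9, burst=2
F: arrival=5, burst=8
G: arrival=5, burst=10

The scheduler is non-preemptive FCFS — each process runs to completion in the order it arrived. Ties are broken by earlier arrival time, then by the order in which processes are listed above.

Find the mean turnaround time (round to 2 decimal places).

30.43

Timeline: | B 0-6 | D 6-17 | C 17-31 | F 31-39 | G 39-49 | E 49-51 | A 51-56 |
Completion: A=56  B=6  C=31  D=17  E=51  F=39  G=49
Turnaround times: A=43, B=6, C=27, D=17, E=42, F=34, G=44
Average turnaround = (43+6+27+17+42+34+44) / 7 = 213/7 = 30.43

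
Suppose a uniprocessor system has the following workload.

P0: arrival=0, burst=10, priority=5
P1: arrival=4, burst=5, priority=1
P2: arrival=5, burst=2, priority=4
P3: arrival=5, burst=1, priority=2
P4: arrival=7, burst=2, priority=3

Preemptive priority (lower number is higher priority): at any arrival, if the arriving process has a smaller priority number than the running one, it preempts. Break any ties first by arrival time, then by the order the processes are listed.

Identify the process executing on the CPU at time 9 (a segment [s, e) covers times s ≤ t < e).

Timeline: | P0 0-4 | P1 4-9 | P3 9-10 | P4 10-12 | P2 12-14 | P0 14-20 |
Completion: P0=20  P1=9  P2=14  P3=10  P4=12
Turnaround (C−A): P0=20  P1=5  P2=9  P3=5  P4=5

P3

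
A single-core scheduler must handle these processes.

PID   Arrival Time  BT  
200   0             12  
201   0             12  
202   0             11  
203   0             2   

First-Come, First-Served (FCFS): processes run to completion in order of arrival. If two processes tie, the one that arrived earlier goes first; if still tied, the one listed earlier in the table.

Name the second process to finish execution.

201

Schedule: | 200 0-12 | 201 12-24 | 202 24-35 | 203 35-37 |
Completion: 200=12  201=24  202=35  203=37
Finish order: 200 → 201 → 202 → 203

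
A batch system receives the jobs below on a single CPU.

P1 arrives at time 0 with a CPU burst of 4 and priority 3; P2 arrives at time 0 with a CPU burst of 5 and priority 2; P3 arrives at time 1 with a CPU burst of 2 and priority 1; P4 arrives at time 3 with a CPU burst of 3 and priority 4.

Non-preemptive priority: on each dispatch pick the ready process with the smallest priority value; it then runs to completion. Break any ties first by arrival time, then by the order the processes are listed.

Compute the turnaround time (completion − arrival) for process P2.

Schedule: | P2 0-5 | P3 5-7 | P1 7-11 | P4 11-14 |
Completion: P1=11  P2=5  P3=7  P4=14
Turnaround(P2) = completion − arrival = 5 − 0 = 5

5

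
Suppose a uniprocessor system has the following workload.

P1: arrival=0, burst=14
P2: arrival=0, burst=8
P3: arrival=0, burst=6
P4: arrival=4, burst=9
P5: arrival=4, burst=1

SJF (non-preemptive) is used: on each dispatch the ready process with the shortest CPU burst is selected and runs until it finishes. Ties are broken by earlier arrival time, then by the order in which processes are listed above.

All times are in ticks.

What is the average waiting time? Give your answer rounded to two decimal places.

8.80

Timeline: | P3 0-6 | P5 6-7 | P2 7-15 | P4 15-24 | P1 24-38 |
Completion: P1=38  P2=15  P3=6  P4=24  P5=7
Turnaround (C−A): P1=38  P2=15  P3=6  P4=20  P5=3
Waiting times: P1=24, P2=7, P3=0, P4=11, P5=2
Average waiting = (24+7+0+11+2) / 5 = 44/5 = 8.80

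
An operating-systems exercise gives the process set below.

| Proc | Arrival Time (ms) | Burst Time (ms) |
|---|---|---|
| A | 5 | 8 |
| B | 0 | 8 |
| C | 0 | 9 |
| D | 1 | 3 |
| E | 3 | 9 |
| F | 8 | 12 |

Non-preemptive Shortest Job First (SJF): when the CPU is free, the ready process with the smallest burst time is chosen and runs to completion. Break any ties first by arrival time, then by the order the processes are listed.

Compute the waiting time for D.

Gantt: | B 0-8 | D 8-11 | A 11-19 | C 19-28 | E 28-37 | F 37-49 |
Completion: A=19  B=8  C=28  D=11  E=37  F=49
Waiting(D) = turnaround − burst = 10 − 3 = 7

7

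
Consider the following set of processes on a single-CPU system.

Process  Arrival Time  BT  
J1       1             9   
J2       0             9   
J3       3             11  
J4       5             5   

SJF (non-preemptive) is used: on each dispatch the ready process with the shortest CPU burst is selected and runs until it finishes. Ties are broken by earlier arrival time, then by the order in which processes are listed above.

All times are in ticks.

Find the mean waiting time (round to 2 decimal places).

Gantt: | J2 0-9 | J4 9-14 | J1 14-23 | J3 23-34 |
Completion: J1=23  J2=9  J3=34  J4=14
Turnaround (C−A): J1=22  J2=9  J3=31  J4=9
Waiting times: J1=13, J2=0, J3=20, J4=4
Average waiting = (13+0+20+4) / 4 = 37/4 = 9.25

9.25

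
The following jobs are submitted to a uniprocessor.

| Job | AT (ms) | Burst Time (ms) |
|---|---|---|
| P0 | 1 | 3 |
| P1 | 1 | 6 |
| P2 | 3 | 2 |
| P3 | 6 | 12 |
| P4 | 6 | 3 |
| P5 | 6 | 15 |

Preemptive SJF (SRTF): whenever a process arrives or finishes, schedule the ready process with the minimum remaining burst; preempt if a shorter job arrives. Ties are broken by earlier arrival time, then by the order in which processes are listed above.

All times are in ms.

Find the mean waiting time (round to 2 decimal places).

6.50

Schedule: | idle 0-1 | P0 1-4 | P2 4-6 | P4 6-9 | P1 9-15 | P3 15-27 | P5 27-42 |
Completion: P0=4  P1=15  P2=6  P3=27  P4=9  P5=42
Turnaround (C−A): P0=3  P1=14  P2=3  P3=21  P4=3  P5=36
Waiting times: P0=0, P1=8, P2=1, P3=9, P4=0, P5=21
Average waiting = (0+8+1+9+0+21) / 6 = 39/6 = 6.50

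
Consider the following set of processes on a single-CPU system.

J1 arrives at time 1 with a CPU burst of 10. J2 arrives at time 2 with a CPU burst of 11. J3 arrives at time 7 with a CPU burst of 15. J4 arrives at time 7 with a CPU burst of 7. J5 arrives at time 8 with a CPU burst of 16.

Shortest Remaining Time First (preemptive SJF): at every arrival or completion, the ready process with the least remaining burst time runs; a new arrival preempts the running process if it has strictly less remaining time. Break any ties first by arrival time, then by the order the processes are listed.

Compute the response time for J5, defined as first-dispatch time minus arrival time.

36

Gantt: | idle 0-1 | J1 1-11 | J4 11-18 | J2 18-29 | J3 29-44 | J5 44-60 |
Completion: J1=11  J2=29  J3=44  J4=18  J5=60
Turnaround (C−A): J1=10  J2=27  J3=37  J4=11  J5=52
Response(J5) = first start − arrival = 44 − 8 = 36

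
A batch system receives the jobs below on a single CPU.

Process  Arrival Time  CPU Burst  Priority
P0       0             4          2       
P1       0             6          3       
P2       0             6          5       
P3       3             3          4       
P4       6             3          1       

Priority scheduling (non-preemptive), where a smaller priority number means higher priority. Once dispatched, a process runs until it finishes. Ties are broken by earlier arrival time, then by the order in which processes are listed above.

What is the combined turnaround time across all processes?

56

Schedule: | P0 0-4 | P1 4-10 | P4 10-13 | P3 13-16 | P2 16-22 |
Completion: P0=4  P1=10  P2=22  P3=16  P4=13
Turnaround (C−A): P0=4  P1=10  P2=22  P3=13  P4=7
Turnaround = completion − arrival: P0=4, P1=10, P2=22, P3=13, P4=7
Total turnaround = 4 + 10 + 22 + 13 + 7 = 56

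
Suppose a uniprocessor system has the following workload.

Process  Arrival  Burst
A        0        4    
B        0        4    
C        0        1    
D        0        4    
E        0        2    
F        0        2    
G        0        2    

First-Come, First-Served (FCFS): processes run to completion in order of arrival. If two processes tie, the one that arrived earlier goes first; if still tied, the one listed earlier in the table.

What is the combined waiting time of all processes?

Schedule: | A 0-4 | B 4-8 | C 8-9 | D 9-13 | E 13-15 | F 15-17 | G 17-19 |
Completion: A=4  B=8  C=9  D=13  E=15  F=17  G=19
Turnaround (C−A): A=4  B=8  C=9  D=13  E=15  F=17  G=19
Waiting = turnaround − burst: A=0, B=4, C=8, D=9, E=13, F=15, G=17
Total waiting = 0 + 4 + 8 + 9 + 13 + 15 + 17 = 66

66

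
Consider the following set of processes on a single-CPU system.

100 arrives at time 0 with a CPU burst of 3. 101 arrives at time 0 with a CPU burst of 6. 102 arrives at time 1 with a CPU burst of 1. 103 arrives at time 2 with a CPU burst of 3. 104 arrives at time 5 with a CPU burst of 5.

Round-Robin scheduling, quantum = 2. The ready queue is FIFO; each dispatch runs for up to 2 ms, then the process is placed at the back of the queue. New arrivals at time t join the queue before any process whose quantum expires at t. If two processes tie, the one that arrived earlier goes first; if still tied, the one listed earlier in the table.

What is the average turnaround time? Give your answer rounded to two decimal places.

Schedule: | 100 0-2 | 101 2-4 | 102 4-5 | 103 5-7 | 100 7-8 | 101 8-10 | 104 10-12 | 103 12-13 | 101 13-15 | 104 15-18 |
Completion: 100=8  101=15  102=5  103=13  104=18
Turnaround times: 100=8, 101=15, 102=4, 103=11, 104=13
Average turnaround = (8+15+4+11+13) / 5 = 51/5 = 10.20

10.20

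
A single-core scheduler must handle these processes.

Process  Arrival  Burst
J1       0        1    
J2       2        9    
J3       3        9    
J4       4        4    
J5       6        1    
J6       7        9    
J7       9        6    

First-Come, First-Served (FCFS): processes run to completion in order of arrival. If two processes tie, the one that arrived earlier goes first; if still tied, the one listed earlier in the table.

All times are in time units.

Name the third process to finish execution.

J3

Schedule: | J1 0-1 | idle 1-2 | J2 2-11 | J3 11-20 | J4 20-24 | J5 24-25 | J6 25-34 | J7 34-40 |
Completion: J1=1  J2=11  J3=20  J4=24  J5=25  J6=34  J7=40
Turnaround (C−A): J1=1  J2=9  J3=17  J4=20  J5=19  J6=27  J7=31
Finish order: J1 → J2 → J3 → J4 → J5 → J6 → J7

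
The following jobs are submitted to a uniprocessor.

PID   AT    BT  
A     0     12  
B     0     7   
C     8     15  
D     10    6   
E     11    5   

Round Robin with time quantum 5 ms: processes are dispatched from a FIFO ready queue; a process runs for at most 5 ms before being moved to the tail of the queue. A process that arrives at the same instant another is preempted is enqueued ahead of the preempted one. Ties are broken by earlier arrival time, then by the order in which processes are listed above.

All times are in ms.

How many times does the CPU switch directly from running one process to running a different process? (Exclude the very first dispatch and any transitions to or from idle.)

Gantt: | A 0-5 | B 5-10 | A 10-15 | C 15-20 | D 20-25 | B 25-27 | E 27-32 | A 32-34 | C 34-39 | D 39-40 | C 40-45 |
Completion: A=34  B=27  C=45  D=40  E=32
Turnaround (C−A): A=34  B=27  C=37  D=30  E=21

10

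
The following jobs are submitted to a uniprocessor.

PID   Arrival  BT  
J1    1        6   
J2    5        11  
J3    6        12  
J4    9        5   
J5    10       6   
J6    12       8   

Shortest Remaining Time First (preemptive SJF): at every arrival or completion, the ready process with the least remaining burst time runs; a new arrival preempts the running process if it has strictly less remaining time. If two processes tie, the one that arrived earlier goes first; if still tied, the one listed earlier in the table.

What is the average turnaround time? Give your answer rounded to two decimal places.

Schedule: | idle 0-1 | J1 1-7 | J2 7-9 | J4 9-14 | J5 14-20 | J6 20-28 | J2 28-37 | J3 37-49 |
Completion: J1=7  J2=37  J3=49  J4=14  J5=20  J6=28
Turnaround (C−A): J1=6  J2=32  J3=43  J4=5  J5=10  J6=16
Turnaround times: J1=6, J2=32, J3=43, J4=5, J5=10, J6=16
Average turnaround = (6+32+43+5+10+16) / 6 = 112/6 = 18.67

18.67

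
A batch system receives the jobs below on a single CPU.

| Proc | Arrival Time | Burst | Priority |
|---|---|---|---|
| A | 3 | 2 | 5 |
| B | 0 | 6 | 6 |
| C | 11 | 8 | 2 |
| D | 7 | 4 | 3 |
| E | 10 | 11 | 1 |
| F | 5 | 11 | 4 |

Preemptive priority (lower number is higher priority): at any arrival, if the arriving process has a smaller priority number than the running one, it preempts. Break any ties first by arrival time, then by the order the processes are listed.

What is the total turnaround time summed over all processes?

130

Schedule: | B 0-3 | A 3-5 | F 5-7 | D 7-10 | E 10-21 | C 21-29 | D 29-30 | F 30-39 | B 39-42 |
Completion: A=5  B=42  C=29  D=30  E=21  F=39
Turnaround (C−A): A=2  B=42  C=18  D=23  E=11  F=34
Turnaround = completion − arrival: A=2, B=42, C=18, D=23, E=11, F=34
Total turnaround = 2 + 42 + 18 + 23 + 11 + 34 = 130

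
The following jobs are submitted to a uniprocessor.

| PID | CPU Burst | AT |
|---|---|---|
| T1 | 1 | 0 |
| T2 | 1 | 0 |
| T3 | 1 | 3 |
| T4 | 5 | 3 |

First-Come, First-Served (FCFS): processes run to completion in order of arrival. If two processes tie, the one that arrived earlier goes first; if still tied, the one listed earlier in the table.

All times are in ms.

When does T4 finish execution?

9

Timeline: | T1 0-1 | T2 1-2 | idle 2-3 | T3 3-4 | T4 4-9 |
Completion: T1=1  T2=2  T3=4  T4=9
Turnaround (C−A): T1=1  T2=2  T3=1  T4=6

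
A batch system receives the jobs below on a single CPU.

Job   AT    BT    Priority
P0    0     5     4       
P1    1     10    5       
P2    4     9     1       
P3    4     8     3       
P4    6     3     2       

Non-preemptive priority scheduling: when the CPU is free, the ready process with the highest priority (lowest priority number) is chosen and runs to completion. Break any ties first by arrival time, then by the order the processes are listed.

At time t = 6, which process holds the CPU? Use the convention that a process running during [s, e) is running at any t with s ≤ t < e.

Gantt: | P0 0-5 | P2 5-14 | P4 14-17 | P3 17-25 | P1 25-35 |
Completion: P0=5  P1=35  P2=14  P3=25  P4=17

P2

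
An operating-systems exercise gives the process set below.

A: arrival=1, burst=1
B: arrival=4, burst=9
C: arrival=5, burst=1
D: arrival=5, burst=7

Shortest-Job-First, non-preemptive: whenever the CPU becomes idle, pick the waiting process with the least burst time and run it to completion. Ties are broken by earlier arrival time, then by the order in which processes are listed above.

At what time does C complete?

Timeline: | idle 0-1 | A 1-2 | idle 2-4 | B 4-13 | C 13-14 | D 14-21 |
Completion: A=2  B=13  C=14  D=21

14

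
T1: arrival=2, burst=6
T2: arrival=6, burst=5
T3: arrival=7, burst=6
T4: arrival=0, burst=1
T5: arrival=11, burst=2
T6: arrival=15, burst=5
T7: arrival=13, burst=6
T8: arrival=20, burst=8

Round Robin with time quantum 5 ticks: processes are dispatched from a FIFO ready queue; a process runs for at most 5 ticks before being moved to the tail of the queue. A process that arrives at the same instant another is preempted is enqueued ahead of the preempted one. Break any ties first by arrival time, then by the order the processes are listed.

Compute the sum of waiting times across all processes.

Gantt: | T4 0-1 | idle 1-2 | T1 2-7 | T2 7-12 | T3 12-17 | T1 17-18 | T5 18-20 | T7 20-25 | T6 25-30 | T3 30-31 | T8 31-36 | T7 36-37 | T8 37-40 |
Completion: T1=18  T2=12  T3=31  T4=1  T5=20  T6=30  T7=37  T8=40
Waiting = turnaround − burst: T1=10, T2=1, T3=18, T4=0, T5=7, T6=10, T7=18, T8=12
Total waiting = 10 + 1 + 18 + 0 + 7 + 10 + 18 + 12 = 76

76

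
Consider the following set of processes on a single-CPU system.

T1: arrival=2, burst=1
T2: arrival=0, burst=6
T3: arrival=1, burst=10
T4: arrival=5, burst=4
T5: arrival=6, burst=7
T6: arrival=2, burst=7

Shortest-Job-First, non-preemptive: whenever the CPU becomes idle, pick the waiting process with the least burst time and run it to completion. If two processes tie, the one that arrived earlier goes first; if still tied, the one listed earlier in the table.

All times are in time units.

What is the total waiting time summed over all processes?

Gantt: | T2 0-6 | T1 6-7 | T4 7-11 | T6 11-18 | T5 18-25 | T3 25-35 |
Completion: T1=7  T2=6  T3=35  T4=11  T5=25  T6=18
Waiting = turnaround − burst: T1=4, T2=0, T3=24, T4=2, T5=12, T6=9
Total waiting = 4 + 0 + 24 + 2 + 12 + 9 = 51

51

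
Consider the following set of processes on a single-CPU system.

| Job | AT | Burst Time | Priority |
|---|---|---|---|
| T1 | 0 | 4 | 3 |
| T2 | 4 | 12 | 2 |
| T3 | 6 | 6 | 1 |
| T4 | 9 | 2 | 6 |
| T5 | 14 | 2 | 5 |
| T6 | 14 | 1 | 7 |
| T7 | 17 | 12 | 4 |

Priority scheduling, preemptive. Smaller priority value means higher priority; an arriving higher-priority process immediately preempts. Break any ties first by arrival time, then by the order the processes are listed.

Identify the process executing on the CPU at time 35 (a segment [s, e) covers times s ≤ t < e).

T5

Schedule: | T1 0-4 | T2 4-6 | T3 6-12 | T2 12-22 | T7 22-34 | T5 34-36 | T4 36-38 | T6 38-39 |
Completion: T1=4  T2=22  T3=12  T4=38  T5=36  T6=39  T7=34
Turnaround (C−A): T1=4  T2=18  T3=6  T4=29  T5=22  T6=25  T7=17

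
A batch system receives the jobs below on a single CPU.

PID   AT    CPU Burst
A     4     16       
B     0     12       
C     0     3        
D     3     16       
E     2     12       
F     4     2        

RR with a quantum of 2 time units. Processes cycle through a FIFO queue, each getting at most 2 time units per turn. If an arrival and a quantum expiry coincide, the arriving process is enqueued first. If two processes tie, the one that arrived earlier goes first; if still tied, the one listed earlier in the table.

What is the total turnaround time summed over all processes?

228

Timeline: | B 0-2 | C 2-4 | E 4-6 | B 6-8 | D 8-10 | A 10-12 | F 12-14 | C 14-15 | E 15-17 | B 17-19 | D 19-21 | A 21-23 | E 23-25 | B 25-27 | D 27-29 | A 29-31 | E 31-33 | B 33-35 | D 35-37 | A 37-39 | E 39-41 | B 41-43 | D 43-45 | A 45-47 | E 47-49 | D 49-51 | A 51-53 | D 53-55 | A 55-57 | D 57-59 | A 59-61 |
Completion: A=61  B=43  C=15  D=59  E=49  F=14
Turnaround (C−A): A=57  B=43  C=15  D=56  E=47  F=10
Turnaround = completion − arrival: A=57, B=43, C=15, D=56, E=47, F=10
Total turnaround = 57 + 43 + 15 + 56 + 47 + 10 = 228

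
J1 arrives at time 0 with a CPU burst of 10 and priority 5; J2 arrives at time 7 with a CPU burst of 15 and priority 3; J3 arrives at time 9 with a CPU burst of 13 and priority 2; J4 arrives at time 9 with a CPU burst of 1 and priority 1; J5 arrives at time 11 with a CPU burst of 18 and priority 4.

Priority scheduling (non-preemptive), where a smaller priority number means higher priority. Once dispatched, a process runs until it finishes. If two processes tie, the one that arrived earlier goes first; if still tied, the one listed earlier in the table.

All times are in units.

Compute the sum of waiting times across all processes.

Schedule: | J1 0-10 | J4 10-11 | J3 11-24 | J2 24-39 | J5 39-57 |
Completion: J1=10  J2=39  J3=24  J4=11  J5=57
Turnaround (C−A): J1=10  J2=32  J3=15  J4=2  J5=46
Waiting = turnaround − burst: J1=0, J2=17, J3=2, J4=1, J5=28
Total waiting = 0 + 17 + 2 + 1 + 28 = 48

48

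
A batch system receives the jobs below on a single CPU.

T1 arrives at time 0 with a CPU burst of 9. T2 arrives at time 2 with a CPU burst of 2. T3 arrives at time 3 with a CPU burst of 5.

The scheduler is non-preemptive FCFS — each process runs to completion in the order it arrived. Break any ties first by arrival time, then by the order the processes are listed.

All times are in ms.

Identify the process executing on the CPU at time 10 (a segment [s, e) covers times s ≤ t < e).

T2

Schedule: | T1 0-9 | T2 9-11 | T3 11-16 |
Completion: T1=9  T2=11  T3=16
Turnaround (C−A): T1=9  T2=9  T3=13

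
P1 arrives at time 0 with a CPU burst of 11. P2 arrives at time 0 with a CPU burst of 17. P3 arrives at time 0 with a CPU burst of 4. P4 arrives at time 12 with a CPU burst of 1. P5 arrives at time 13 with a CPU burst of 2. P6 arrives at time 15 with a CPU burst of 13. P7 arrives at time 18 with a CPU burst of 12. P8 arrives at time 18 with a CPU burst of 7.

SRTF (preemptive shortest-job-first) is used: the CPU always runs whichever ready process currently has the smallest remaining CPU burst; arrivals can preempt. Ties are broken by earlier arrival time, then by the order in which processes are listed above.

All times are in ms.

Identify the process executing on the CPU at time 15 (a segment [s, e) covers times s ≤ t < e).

Gantt: | P3 0-4 | P1 4-12 | P4 12-13 | P5 13-15 | P1 15-18 | P8 18-25 | P7 25-37 | P6 37-50 | P2 50-67 |
Completion: P1=18  P2=67  P3=4  P4=13  P5=15  P6=50  P7=37  P8=25

P1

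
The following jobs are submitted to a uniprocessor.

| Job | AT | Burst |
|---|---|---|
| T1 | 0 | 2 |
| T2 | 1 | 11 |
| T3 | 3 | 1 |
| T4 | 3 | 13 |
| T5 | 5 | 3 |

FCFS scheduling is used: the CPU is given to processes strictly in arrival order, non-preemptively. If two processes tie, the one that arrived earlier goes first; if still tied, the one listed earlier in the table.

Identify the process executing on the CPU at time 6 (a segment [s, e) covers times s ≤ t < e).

T2

Gantt: | T1 0-2 | T2 2-13 | T3 13-14 | T4 14-27 | T5 27-30 |
Completion: T1=2  T2=13  T3=14  T4=27  T5=30
Turnaround (C−A): T1=2  T2=12  T3=11  T4=24  T5=25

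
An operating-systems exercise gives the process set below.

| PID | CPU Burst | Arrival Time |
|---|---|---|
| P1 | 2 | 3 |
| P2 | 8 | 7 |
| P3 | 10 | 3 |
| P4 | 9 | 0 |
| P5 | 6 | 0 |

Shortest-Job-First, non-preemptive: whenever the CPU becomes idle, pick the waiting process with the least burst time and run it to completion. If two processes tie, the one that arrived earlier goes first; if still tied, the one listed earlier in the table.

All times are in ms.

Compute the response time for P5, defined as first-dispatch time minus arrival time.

0

Schedule: | P5 0-6 | P1 6-8 | P2 8-16 | P4 16-25 | P3 25-35 |
Completion: P1=8  P2=16  P3=35  P4=25  P5=6
Turnaround (C−A): P1=5  P2=9  P3=32  P4=25  P5=6
Response(P5) = first start − arrival = 0 − 0 = 0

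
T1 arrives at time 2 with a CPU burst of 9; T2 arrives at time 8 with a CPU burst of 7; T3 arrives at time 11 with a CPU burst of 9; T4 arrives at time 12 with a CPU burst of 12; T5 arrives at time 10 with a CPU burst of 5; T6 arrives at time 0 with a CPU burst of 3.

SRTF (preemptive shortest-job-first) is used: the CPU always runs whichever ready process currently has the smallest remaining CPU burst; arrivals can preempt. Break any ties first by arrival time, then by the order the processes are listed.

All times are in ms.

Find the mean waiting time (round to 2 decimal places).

Gantt: | T6 0-3 | T1 3-12 | T5 12-17 | T2 17-24 | T3 24-33 | T4 33-45 |
Completion: T1=12  T2=24  T3=33  T4=45  T5=17  T6=3
Turnaround (C−A): T1=10  T2=16  T3=22  T4=33  T5=7  T6=3
Waiting times: T1=1, T2=9, T3=13, T4=21, T5=2, T6=0
Average waiting = (1+9+13+21+2+0) / 6 = 46/6 = 7.67

7.67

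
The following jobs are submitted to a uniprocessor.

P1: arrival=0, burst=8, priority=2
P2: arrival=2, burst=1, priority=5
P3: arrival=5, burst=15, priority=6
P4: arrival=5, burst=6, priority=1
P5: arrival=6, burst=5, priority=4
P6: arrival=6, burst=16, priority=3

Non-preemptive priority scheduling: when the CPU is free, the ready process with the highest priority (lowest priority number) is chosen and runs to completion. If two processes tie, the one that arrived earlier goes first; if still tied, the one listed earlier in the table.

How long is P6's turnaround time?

Gantt: | P1 0-8 | P4 8-14 | P6 14-30 | P5 30-35 | P2 35-36 | P3 36-51 |
Completion: P1=8  P2=36  P3=51  P4=14  P5=35  P6=30
Turnaround (C−A): P1=8  P2=34  P3=46  P4=9  P5=29  P6=24
Turnaround(P6) = completion − arrival = 30 − 6 = 24

24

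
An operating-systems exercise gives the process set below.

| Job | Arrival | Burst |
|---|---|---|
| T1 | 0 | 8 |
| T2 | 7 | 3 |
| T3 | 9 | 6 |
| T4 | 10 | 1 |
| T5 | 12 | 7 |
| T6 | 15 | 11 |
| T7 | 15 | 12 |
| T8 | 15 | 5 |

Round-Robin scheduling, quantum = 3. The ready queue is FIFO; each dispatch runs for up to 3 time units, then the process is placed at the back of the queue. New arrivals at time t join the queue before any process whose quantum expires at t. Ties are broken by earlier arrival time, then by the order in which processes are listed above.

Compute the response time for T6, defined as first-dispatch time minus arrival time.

Schedule: | T1 0-8 | T2 8-11 | T3 11-14 | T4 14-15 | T5 15-18 | T3 18-21 | T6 21-24 | T7 24-27 | T8 27-30 | T5 30-33 | T6 33-36 | T7 36-39 | T8 39-41 | T5 41-42 | T6 42-45 | T7 45-48 | T6 48-50 | T7 50-53 |
Completion: T1=8  T2=11  T3=21  T4=15  T5=42  T6=50  T7=53  T8=41
Response(T6) = first start − arrival = 21 − 15 = 6

6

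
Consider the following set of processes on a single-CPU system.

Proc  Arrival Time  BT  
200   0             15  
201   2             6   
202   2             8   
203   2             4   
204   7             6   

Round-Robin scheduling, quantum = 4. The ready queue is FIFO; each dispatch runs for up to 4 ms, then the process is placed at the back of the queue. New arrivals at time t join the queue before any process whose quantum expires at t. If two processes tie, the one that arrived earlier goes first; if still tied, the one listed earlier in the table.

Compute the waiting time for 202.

Gantt: | 200 0-4 | 201 4-8 | 202 8-12 | 203 12-16 | 200 16-20 | 204 20-24 | 201 24-26 | 202 26-30 | 200 30-34 | 204 34-36 | 200 36-39 |
Completion: 200=39  201=26  202=30  203=16  204=36
Turnaround (C−A): 200=39  201=24  202=28  203=14  204=29
Waiting(202) = turnaround − burst = 28 − 8 = 20

20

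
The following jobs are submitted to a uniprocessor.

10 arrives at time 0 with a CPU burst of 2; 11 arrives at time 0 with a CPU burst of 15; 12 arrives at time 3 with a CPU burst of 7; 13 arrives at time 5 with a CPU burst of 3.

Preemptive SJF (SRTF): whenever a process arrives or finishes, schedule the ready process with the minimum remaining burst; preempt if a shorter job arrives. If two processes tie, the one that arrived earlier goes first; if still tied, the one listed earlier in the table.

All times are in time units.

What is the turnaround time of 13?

Schedule: | 10 0-2 | 11 2-3 | 12 3-5 | 13 5-8 | 12 8-13 | 11 13-27 |
Completion: 10=2  11=27  12=13  13=8
Turnaround(13) = completion − arrival = 8 − 5 = 3

3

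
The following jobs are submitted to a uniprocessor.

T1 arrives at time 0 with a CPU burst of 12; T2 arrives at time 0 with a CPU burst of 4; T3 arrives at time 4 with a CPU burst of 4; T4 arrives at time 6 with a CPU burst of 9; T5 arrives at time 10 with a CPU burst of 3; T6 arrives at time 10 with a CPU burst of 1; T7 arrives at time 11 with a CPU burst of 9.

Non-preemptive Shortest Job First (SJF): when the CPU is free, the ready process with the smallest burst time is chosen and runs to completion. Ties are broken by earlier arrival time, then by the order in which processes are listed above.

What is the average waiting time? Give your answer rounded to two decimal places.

Gantt: | T2 0-4 | T3 4-8 | T4 8-17 | T6 17-18 | T5 18-21 | T7 21-30 | T1 30-42 |
Completion: T1=42  T2=4  T3=8  T4=17  T5=21  T6=18  T7=30
Waiting times: T1=30, T2=0, T3=0, T4=2, T5=8, T6=7, T7=10
Average waiting = (30+0+0+2+8+7+10) / 7 = 57/7 = 8.14

8.14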